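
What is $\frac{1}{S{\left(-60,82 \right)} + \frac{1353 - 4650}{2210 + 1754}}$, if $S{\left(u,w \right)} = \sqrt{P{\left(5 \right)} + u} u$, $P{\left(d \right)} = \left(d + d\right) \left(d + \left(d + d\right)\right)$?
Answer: $\frac{4356436}{1697032344597} - \frac{314265920 \sqrt{10}}{565677448199} \approx -0.0017543$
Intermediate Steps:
$P{\left(d \right)} = 6 d^{2}$ ($P{\left(d \right)} = 2 d \left(d + 2 d\right) = 2 d 3 d = 6 d^{2}$)
$S{\left(u,w \right)} = u \sqrt{150 + u}$ ($S{\left(u,w \right)} = \sqrt{6 \cdot 5^{2} + u} u = \sqrt{6 \cdot 25 + u} u = \sqrt{150 + u} u = u \sqrt{150 + u}$)
$\frac{1}{S{\left(-60,82 \right)} + \frac{1353 - 4650}{2210 + 1754}} = \frac{1}{- 60 \sqrt{150 - 60} + \frac{1353 - 4650}{2210 + 1754}} = \frac{1}{- 60 \sqrt{90} - \frac{3297}{3964}} = \frac{1}{- 60 \cdot 3 \sqrt{10} - \frac{3297}{3964}} = \frac{1}{- 180 \sqrt{10} - \frac{3297}{3964}} = \frac{1}{- \frac{3297}{3964} - 180 \sqrt{10}}$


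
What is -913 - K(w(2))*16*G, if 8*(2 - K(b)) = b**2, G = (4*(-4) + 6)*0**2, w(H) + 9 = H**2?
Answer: -913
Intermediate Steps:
w(H) = -9 + H**2
G = 0 (G = (-16 + 6)*0 = -10*0 = 0)
K(b) = 2 - b**2/8
-913 - K(w(2))*16*G = -913 - (2 - (-9 + 2**2)**2/8)*16*0 = -913 - (2 - (-9 + 4)**2/8)*16*0 = -913 - (2 - 1/8*(-5)**2)*16*0 = -913 - (2 - 1/8*25)*16*0 = -913 - (2 - 25/8)*16*0 = -913 - (-9/8*16)*0 = -913 - (-18)*0 = -913 - 1*0 = -913 + 0 = -913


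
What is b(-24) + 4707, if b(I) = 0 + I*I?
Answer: 5283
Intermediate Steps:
b(I) = I² (b(I) = 0 + I² = I²)
b(-24) + 4707 = (-24)² + 4707 = 576 + 4707 = 5283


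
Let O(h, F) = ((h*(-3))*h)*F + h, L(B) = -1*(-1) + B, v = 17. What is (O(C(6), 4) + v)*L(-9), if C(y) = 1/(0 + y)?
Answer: -404/3 ≈ -134.67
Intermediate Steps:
C(y) = 1/y
L(B) = 1 + B
O(h, F) = h - 3*F*h² (O(h, F) = ((-3*h)*h)*F + h = (-3*h²)*F + h = -3*F*h² + h = h - 3*F*h²)
(O(C(6), 4) + v)*L(-9) = ((1 - 3*4/6)/6 + 17)*(1 - 9) = ((1 - 3*4*⅙)/6 + 17)*(-8) = ((1 - 2)/6 + 17)*(-8) = ((⅙)*(-1) + 17)*(-8) = (-⅙ + 17)*(-8) = (101/6)*(-8) = -404/3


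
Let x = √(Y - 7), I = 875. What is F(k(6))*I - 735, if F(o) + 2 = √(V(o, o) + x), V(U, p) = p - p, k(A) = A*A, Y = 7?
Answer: -2485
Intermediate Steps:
k(A) = A²
V(U, p) = 0
x = 0 (x = √(7 - 7) = √0 = 0)
F(o) = -2 (F(o) = -2 + √(0 + 0) = -2 + √0 = -2 + 0 = -2)
F(k(6))*I - 735 = -2*875 - 735 = -1750 - 735 = -2485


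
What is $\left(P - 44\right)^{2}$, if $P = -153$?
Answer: $38809$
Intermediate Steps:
$\left(P - 44\right)^{2} = \left(-153 - 44\right)^{2} = \left(-197\right)^{2} = 38809$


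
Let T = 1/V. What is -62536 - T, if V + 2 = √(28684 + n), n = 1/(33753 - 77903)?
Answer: -79184459017764/1266221999 - 5*√2236459925834/1266221999 ≈ -62536.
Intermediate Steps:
n = -1/44150 (n = 1/(-44150) = -1/44150 ≈ -2.2650e-5)
V = -2 + √2236459925834/8830 (V = -2 + √(28684 - 1/44150) = -2 + √(1266398599/44150) = -2 + √2236459925834/8830 ≈ 167.36)
T = 1/(-2 + √2236459925834/8830) ≈ 0.0059750
-62536 - T = -62536 - (88300/1266221999 + 5*√2236459925834/1266221999) = -62536 + (-88300/1266221999 - 5*√2236459925834/1266221999) = -79184459017764/1266221999 - 5*√2236459925834/1266221999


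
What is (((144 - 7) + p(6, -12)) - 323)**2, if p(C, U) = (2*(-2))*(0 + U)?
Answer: 19044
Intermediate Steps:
p(C, U) = -4*U
(((144 - 7) + p(6, -12)) - 323)**2 = (((144 - 7) - 4*(-12)) - 323)**2 = ((137 + 48) - 323)**2 = (185 - 323)**2 = (-138)**2 = 19044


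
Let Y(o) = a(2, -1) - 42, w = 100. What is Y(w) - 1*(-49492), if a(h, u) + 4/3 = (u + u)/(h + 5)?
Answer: 1038416/21 ≈ 49448.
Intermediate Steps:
a(h, u) = -4/3 + 2*u/(5 + h) (a(h, u) = -4/3 + (u + u)/(h + 5) = -4/3 + (2*u)/(5 + h) = -4/3 + 2*u/(5 + h))
Y(o) = -916/21 (Y(o) = 2*(-10 - 2*2 + 3*(-1))/(3*(5 + 2)) - 42 = (⅔)*(-10 - 4 - 3)/7 - 42 = (⅔)*(⅐)*(-17) - 42 = -34/21 - 42 = -916/21)
Y(w) - 1*(-49492) = -916/21 - 1*(-49492) = -916/21 + 49492 = 1038416/21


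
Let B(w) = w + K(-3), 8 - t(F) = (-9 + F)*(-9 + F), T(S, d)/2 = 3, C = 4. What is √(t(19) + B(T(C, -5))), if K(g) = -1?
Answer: I*√87 ≈ 9.3274*I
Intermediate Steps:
T(S, d) = 6 (T(S, d) = 2*3 = 6)
t(F) = 8 - (-9 + F)² (t(F) = 8 - (-9 + F)*(-9 + F) = 8 - (-9 + F)²)
B(w) = -1 + w (B(w) = w - 1 = -1 + w)
√(t(19) + B(T(C, -5))) = √((8 - (-9 + 19)²) + (-1 + 6)) = √((8 - 1*10²) + 5) = √((8 - 1*100) + 5) = √((8 - 100) + 5) = √(-92 + 5) = √(-87) = I*√87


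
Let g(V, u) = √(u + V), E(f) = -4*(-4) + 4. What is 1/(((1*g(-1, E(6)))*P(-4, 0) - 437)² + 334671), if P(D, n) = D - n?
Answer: 65743/34548109104 - 437*√19/34548109104 ≈ 1.8478e-6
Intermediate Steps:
E(f) = 20 (E(f) = 16 + 4 = 20)
g(V, u) = √(V + u)
1/(((1*g(-1, E(6)))*P(-4, 0) - 437)² + 334671) = 1/(((1*√(-1 + 20))*(-4 - 1*0) - 437)² + 334671) = 1/(((1*√19)*(-4 + 0) - 437)² + 334671) = 1/((√19*(-4) - 437)² + 334671) = 1/((-4*√19 - 437)² + 334671) = 1/((-437 - 4*√19)² + 334671) = 1/(334671 + (-437 - 4*√19)²)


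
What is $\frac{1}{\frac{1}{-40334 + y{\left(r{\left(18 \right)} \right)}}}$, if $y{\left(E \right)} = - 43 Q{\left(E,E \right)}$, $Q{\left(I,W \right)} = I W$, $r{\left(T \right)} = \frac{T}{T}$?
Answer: $-40377$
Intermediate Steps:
$r{\left(T \right)} = 1$
$y{\left(E \right)} = - 43 E^{2}$ ($y{\left(E \right)} = - 43 E E = - 43 E^{2}$)
$\frac{1}{\frac{1}{-40334 + y{\left(r{\left(18 \right)} \right)}}} = \frac{1}{\frac{1}{-40334 - 43 \cdot 1^{2}}} = \frac{1}{\frac{1}{-40334 - 43}} = \frac{1}{\frac{1}{-40377}} = \frac{1}{- \frac{1}{40377}} = -40377$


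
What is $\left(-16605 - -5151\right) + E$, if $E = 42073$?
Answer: $30619$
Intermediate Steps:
$\left(-16605 - -5151\right) + E = \left(-16605 - -5151\right) + 42073 = \left(-16605 + 5151\right) + 42073 = -11454 + 42073 = 30619$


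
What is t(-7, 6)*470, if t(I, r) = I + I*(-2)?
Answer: 3290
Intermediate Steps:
t(I, r) = -I (t(I, r) = I - 2*I = -I)
t(-7, 6)*470 = -1*(-7)*470 = 7*470 = 3290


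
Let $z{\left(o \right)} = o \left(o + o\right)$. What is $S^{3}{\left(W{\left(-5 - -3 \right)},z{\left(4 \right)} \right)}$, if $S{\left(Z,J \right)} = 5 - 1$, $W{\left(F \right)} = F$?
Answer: $64$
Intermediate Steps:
$z{\left(o \right)} = 2 o^{2}$ ($z{\left(o \right)} = o 2 o = 2 o^{2}$)
$S{\left(Z,J \right)} = 4$ ($S{\left(Z,J \right)} = 5 - 1 = 4$)
$S^{3}{\left(W{\left(-5 - -3 \right)},z{\left(4 \right)} \right)} = 4^{3} = 64$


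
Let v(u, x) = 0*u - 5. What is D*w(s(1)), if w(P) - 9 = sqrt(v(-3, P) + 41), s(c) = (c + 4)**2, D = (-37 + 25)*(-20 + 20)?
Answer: 0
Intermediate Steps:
D = 0 (D = -12*0 = 0)
s(c) = (4 + c)**2
v(u, x) = -5 (v(u, x) = 0 - 5 = -5)
w(P) = 15 (w(P) = 9 + sqrt(-5 + 41) = 9 + sqrt(36) = 9 + 6 = 15)
D*w(s(1)) = 0*15 = 0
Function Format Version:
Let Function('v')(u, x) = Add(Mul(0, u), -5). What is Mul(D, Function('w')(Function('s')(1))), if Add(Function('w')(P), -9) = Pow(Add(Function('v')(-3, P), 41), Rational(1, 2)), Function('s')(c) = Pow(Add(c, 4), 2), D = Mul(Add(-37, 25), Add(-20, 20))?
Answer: 0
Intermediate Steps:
D = 0 (D = Mul(-12, 0) = 0)
Function('s')(c) = Pow(Add(4, c), 2)
Function('v')(u, x) = -5 (Function('v')(u, x) = Add(0, -5) = -5)
Function('w')(P) = 15 (Function('w')(P) = Add(9, Pow(Add(-5, 41), Rational(1, 2))) = Add(9, Pow(36, Rational(1, 2))) = Add(9, 6) = 15)
Mul(D, Function('w')(Function('s')(1))) = Mul(0, 15) = 0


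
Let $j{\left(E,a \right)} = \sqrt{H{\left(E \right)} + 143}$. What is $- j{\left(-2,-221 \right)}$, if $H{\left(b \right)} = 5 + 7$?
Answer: $- \sqrt{155} \approx -12.45$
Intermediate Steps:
$H{\left(b \right)} = 12$
$j{\left(E,a \right)} = \sqrt{155}$ ($j{\left(E,a \right)} = \sqrt{12 + 143} = \sqrt{155}$)
$- j{\left(-2,-221 \right)} = - \sqrt{155}$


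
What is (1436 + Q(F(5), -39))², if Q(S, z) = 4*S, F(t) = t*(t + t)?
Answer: 2676496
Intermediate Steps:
F(t) = 2*t² (F(t) = t*(2*t) = 2*t²)
(1436 + Q(F(5), -39))² = (1436 + 4*(2*5²))² = (1436 + 4*(2*25))² = (1436 + 4*50)² = (1436 + 200)² = 1636² = 2676496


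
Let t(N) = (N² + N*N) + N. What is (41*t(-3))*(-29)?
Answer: -17835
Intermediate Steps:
t(N) = N + 2*N² (t(N) = (N² + N²) + N = 2*N² + N = N + 2*N²)
(41*t(-3))*(-29) = (41*(-3*(1 + 2*(-3))))*(-29) = (41*(-3*(1 - 6)))*(-29) = (41*(-3*(-5)))*(-29) = (41*15)*(-29) = 615*(-29) = -17835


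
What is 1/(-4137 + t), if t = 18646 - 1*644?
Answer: 1/13865 ≈ 7.2124e-5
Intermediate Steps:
t = 18002 (t = 18646 - 644 = 18002)
1/(-4137 + t) = 1/(-4137 + 18002) = 1/13865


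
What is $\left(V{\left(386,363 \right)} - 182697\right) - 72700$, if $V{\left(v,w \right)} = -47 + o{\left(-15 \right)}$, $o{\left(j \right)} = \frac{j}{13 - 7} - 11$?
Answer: $- \frac{510915}{2} \approx -2.5546 \cdot 10^{5}$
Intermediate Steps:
$o{\left(j \right)} = -11 + \frac{j}{6}$ ($o{\left(j \right)} = \frac{j}{6} - 11 = -11 + \frac{j}{6}$)
$V{\left(v,w \right)} = - \frac{121}{2}$ ($V{\left(v,w \right)} = -47 + \left(-11 + \frac{1}{6} \left(-15\right)\right) = -47 - \frac{27}{2} = - \frac{121}{2}$)
$\left(V{\left(386,363 \right)} - 182697\right) - 72700 = \left(- \frac{121}{2} - 182697\right) - 72700 = - \frac{365515}{2} - 72700 = - \frac{510915}{2}$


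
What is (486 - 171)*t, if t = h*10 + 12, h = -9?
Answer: -24570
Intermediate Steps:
t = -78 (t = -9*10 + 12 = -90 + 12 = -78)
(486 - 171)*t = (486 - 171)*(-78) = 315*(-78) = -24570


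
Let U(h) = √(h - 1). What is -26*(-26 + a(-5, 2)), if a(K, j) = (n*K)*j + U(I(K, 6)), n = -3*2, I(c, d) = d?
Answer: -884 - 26*√5 ≈ -942.14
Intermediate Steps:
n = -6
U(h) = √(-1 + h)
a(K, j) = √5 - 6*K*j (a(K, j) = (-6*K)*j + √(-1 + 6) = -6*K*j + √5 = √5 - 6*K*j)
-26*(-26 + a(-5, 2)) = -26*(-26 + (√5 - 6*(-5)*2)) = -26*(-26 + (√5 + 60)) = -26*(-26 + (60 + √5)) = -26*(34 + √5) = -884 - 26*√5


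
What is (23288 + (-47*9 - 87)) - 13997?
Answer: 8781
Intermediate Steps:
(23288 + (-47*9 - 87)) - 13997 = (23288 + (-423 - 87)) - 13997 = (23288 - 510) - 13997 = 22778 - 13997 = 8781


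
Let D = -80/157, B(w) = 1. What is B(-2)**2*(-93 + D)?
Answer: -14681/157 ≈ -93.510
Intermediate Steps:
D = -80/157 (D = -80*1/157 = -80/157 ≈ -0.50955)
B(-2)**2*(-93 + D) = 1**2*(-93 - 80/157) = 1*(-14681/157) = -14681/157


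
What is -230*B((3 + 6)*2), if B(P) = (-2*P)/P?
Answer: 460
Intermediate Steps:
B(P) = -2
-230*B((3 + 6)*2) = -230*(-2) = 460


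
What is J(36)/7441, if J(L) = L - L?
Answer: 0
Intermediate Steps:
J(L) = 0
J(36)/7441 = 0/7441 = 0*(1/7441) = 0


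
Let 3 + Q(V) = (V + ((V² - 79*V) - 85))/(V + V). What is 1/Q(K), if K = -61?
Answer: -61/4380 ≈ -0.013927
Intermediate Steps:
Q(V) = -3 + (-85 + V² - 78*V)/(2*V) (Q(V) = -3 + (V + ((V² - 79*V) - 85))/(V + V) = -3 + (V + (-85 + V² - 79*V))/((2*V)) = -3 + (-85 + V² - 78*V)*(1/(2*V)) = -3 + (-85 + V² - 78*V)/(2*V))
1/Q(K) = 1/((½)*(-85 - 61*(-84 - 61))/(-61)) = 1/((½)*(-1/61)*(-85 - 61*(-145))) = 1/((½)*(-1/61)*(-85 + 8845)) = 1/((½)*(-1/61)*8760) = 1/(-4380/61) = -61/4380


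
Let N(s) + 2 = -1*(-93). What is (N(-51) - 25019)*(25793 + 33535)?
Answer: -1478928384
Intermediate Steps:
N(s) = 91 (N(s) = -2 - 1*(-93) = -2 + 93 = 91)
(N(-51) - 25019)*(25793 + 33535) = (91 - 25019)*(25793 + 33535) = -24928*59328 = -1478928384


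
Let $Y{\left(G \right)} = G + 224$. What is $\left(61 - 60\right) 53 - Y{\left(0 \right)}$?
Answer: $-171$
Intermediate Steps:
$Y{\left(G \right)} = 224 + G$
$\left(61 - 60\right) 53 - Y{\left(0 \right)} = \left(61 - 60\right) 53 - \left(224 + 0\right) = \left(61 - 60\right) 53 - 224 = 1 \cdot 53 - 224 = 53 - 224 = -171$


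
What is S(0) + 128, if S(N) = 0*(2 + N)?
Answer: 128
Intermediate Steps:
S(N) = 0
S(0) + 128 = 0 + 128 = 128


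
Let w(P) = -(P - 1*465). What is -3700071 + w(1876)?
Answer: -3701482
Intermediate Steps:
w(P) = 465 - P (w(P) = -(P - 465) = -(-465 + P) = 465 - P)
-3700071 + w(1876) = -3700071 + (465 - 1*1876) = -3700071 + (465 - 1876) = -3700071 - 1411 = -3701482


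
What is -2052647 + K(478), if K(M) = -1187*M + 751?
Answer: -2619282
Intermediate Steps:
K(M) = 751 - 1187*M
-2052647 + K(478) = -2052647 + (751 - 1187*478) = -2052647 + (751 - 567386) = -2052647 - 566635 = -2619282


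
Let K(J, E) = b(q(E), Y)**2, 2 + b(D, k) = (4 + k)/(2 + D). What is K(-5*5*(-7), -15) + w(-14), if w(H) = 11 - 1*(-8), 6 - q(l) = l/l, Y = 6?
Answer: 947/49 ≈ 19.327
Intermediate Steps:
q(l) = 5 (q(l) = 6 - l/l = 6 - 1*1 = 6 - 1 = 5)
w(H) = 19 (w(H) = 11 + 8 = 19)
b(D, k) = -2 + (4 + k)/(2 + D)
K(J, E) = 16/49 (K(J, E) = ((6 - 2*5)/(2 + 5))**2 = ((6 - 10)/7)**2 = ((1/7)*(-4))**2 = (-4/7)**2 = 16/49)
K(-5*5*(-7), -15) + w(-14) = 16/49 + 19 = 947/49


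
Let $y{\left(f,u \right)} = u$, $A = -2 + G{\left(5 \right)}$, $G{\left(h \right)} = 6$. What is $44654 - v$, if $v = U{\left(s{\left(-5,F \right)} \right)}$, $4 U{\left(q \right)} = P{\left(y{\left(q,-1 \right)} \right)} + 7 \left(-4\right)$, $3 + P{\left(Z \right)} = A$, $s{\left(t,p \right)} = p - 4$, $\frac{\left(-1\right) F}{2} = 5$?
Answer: $\frac{178643}{4} \approx 44661.0$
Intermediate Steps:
$F = -10$ ($F = \left(-2\right) 5 = -10$)
$s{\left(t,p \right)} = -4 + p$
$A = 4$ ($A = -2 + 6 = 4$)
$P{\left(Z \right)} = 1$ ($P{\left(Z \right)} = -3 + 4 = 1$)
$U{\left(q \right)} = - \frac{27}{4}$ ($U{\left(q \right)} = \frac{1 + 7 \left(-4\right)}{4} = \frac{1 - 28}{4} = \frac{1}{4} \left(-27\right) = - \frac{27}{4}$)
$v = - \frac{27}{4} \approx -6.75$
$44654 - v = 44654 - - \frac{27}{4} = 44654 + \frac{27}{4} = \frac{178643}{4}$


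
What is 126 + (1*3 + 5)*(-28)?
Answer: -98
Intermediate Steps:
126 + (1*3 + 5)*(-28) = 126 + (3 + 5)*(-28) = 126 + 8*(-28) = 126 - 224 = -98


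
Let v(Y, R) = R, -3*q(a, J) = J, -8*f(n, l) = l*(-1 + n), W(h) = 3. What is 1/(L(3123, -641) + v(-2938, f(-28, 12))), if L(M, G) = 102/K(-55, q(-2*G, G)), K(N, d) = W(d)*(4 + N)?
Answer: 6/257 ≈ 0.023346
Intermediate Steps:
f(n, l) = -l*(-1 + n)/8
q(a, J) = -J/3
K(N, d) = 12 + 3*N (K(N, d) = 3*(4 + N) = 12 + 3*N)
L(M, G) = -⅔ (L(M, G) = 102/(12 + 3*(-55)) = 102/(12 - 165) = 102/(-153) = 102*(-1/153) = -⅔)
1/(L(3123, -641) + v(-2938, f(-28, 12))) = 1/(-⅔ + (⅛)*12*(1 - 1*(-28))) = 1/(-⅔ + (⅛)*12*(1 + 28)) = 1/(-⅔ + (⅛)*12*29) = 1/(-⅔ + 87/2) = 1/(257/6) = 6/257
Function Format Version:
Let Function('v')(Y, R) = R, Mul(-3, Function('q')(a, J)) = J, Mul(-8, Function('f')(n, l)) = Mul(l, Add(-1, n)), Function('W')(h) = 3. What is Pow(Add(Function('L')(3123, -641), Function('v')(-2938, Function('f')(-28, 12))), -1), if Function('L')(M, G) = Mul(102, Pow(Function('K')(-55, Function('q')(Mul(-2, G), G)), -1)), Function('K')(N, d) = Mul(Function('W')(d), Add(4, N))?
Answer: Rational(6, 257) ≈ 0.023346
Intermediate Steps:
Function('f')(n, l) = Mul(Rational(-1, 8), l, Add(-1, n)) (Function('f')(n, l) = Mul(Rational(-1, 8), Mul(l, Add(-1, n))) = Mul(Rational(-1, 8), l, Add(-1, n)))
Function('q')(a, J) = Mul(Rational(-1, 3), J)
Function('K')(N, d) = Add(12, Mul(3, N)) (Function('K')(N, d) = Mul(3, Add(4, N)) = Add(12, Mul(3, N)))
Function('L')(M, G) = Rational(-2, 3) (Function('L')(M, G) = Mul(102, Pow(Add(12, Mul(3, -55)), -1)) = Mul(102, Pow(Add(12, -165), -1)) = Mul(102, Pow(-153, -1)) = Mul(102, Rational(-1, 153)) = Rational(-2, 3))
Pow(Add(Function('L')(3123, -641), Function('v')(-2938, Function('f')(-28, 12))), -1) = Pow(Add(Rational(-2, 3), Mul(Rational(1, 8), 12, Add(1, Mul(-1, -28)))), -1) = Pow(Add(Rational(-2, 3), Mul(Rational(1, 8), 12, Add(1, 28))), -1) = Pow(Add(Rational(-2, 3), Mul(Rational(1, 8), 12, 29)), -1) = Pow(Add(Rational(-2, 3), Rational(87, 2)), -1) = Pow(Rational(257, 6), -1) = Rational(6, 257)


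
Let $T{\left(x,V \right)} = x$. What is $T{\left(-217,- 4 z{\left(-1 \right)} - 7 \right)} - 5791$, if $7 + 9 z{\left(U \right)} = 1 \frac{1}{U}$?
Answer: $-6008$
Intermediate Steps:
$z{\left(U \right)} = - \frac{7}{9} + \frac{1}{9 U}$ ($z{\left(U \right)} = - \frac{7}{9} + \frac{1 \frac{1}{U}}{9} = - \frac{7}{9} + \frac{1}{9 U}$)
$T{\left(-217,- 4 z{\left(-1 \right)} - 7 \right)} - 5791 = -217 - 5791 = -6008$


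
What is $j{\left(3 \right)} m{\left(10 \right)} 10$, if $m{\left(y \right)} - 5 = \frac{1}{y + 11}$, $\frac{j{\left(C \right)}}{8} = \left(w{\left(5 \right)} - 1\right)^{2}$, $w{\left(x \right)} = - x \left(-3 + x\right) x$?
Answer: $\frac{7352160}{7} \approx 1.0503 \cdot 10^{6}$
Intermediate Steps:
$w{\left(x \right)} = - x^{2} \left(-3 + x\right)$ ($w{\left(x \right)} = - x \left(-3 + x\right) x = - x^{2} \left(-3 + x\right)$)
$j{\left(C \right)} = 20808$ ($j{\left(C \right)} = 8 \left(5^{2} \left(3 - 5\right) - 1\right)^{2} = 8 \left(25 \left(3 - 5\right) - 1\right)^{2} = 8 \left(25 \left(-2\right) - 1\right)^{2} = 8 \left(-50 - 1\right)^{2} = 8 \left(-51\right)^{2} = 8 \cdot 2601 = 20808$)
$m{\left(y \right)} = 5 + \frac{1}{11 + y}$ ($m{\left(y \right)} = 5 + \frac{1}{y + 11} = 5 + \frac{1}{11 + y}$)
$j{\left(3 \right)} m{\left(10 \right)} 10 = 20808 \frac{56 + 5 \cdot 10}{11 + 10} \cdot 10 = 20808 \frac{56 + 50}{21} \cdot 10 = 20808 \cdot \frac{1}{21} \cdot 106 \cdot 10 = 20808 \cdot \frac{106}{21} \cdot 10 = \frac{735216}{7} \cdot 10 = \frac{7352160}{7}$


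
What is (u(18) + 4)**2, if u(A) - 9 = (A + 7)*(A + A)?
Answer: 833569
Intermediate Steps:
u(A) = 9 + 2*A*(7 + A) (u(A) = 9 + (A + 7)*(A + A) = 9 + (7 + A)*(2*A) = 9 + 2*A*(7 + A))
(u(18) + 4)**2 = ((9 + 2*18**2 + 14*18) + 4)**2 = ((9 + 2*324 + 252) + 4)**2 = ((9 + 648 + 252) + 4)**2 = (909 + 4)**2 = 913**2 = 833569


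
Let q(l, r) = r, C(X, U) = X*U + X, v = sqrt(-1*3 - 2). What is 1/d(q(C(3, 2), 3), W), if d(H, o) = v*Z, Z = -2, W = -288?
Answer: I*sqrt(5)/10 ≈ 0.22361*I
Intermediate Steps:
v = I*sqrt(5) (v = sqrt(-3 - 2) = sqrt(-5) = I*sqrt(5) ≈ 2.2361*I)
C(X, U) = X + U*X (C(X, U) = U*X + X = X + U*X)
d(H, o) = -2*I*sqrt(5) (d(H, o) = (I*sqrt(5))*(-2) = -2*I*sqrt(5))
1/d(q(C(3, 2), 3), W) = 1/(-2*I*sqrt(5)) = I*sqrt(5)/10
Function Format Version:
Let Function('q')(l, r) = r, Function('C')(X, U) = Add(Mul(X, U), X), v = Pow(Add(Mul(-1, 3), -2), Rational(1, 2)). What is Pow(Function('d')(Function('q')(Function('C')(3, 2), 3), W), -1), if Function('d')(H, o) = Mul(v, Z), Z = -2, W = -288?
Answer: Mul(Rational(1, 10), I, Pow(5, Rational(1, 2))) ≈ Mul(0.22361, I)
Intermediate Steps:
v = Mul(I, Pow(5, Rational(1, 2))) (v = Pow(Add(-3, -2), Rational(1, 2)) = Pow(-5, Rational(1, 2)) = Mul(I, Pow(5, Rational(1, 2))) ≈ Mul(2.2361, I))
Function('C')(X, U) = Add(X, Mul(U, X)) (Function('C')(X, U) = Add(Mul(U, X), X) = Add(X, Mul(U, X)))
Function('d')(H, o) = Mul(-2, I, Pow(5, Rational(1, 2))) (Function('d')(H, o) = Mul(Mul(I, Pow(5, Rational(1, 2))), -2) = Mul(-2, I, Pow(5, Rational(1, 2))))
Pow(Function('d')(Function('q')(Function('C')(3, 2), 3), W), -1) = Pow(Mul(-2, I, Pow(5, Rational(1, 2))), -1) = Mul(Rational(1, 10), I, Pow(5, Rational(1, 2)))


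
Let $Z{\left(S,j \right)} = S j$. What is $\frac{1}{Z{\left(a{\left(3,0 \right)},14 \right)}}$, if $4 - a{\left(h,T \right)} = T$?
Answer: $\frac{1}{56} \approx 0.017857$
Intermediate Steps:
$a{\left(h,T \right)} = 4 - T$
$\frac{1}{Z{\left(a{\left(3,0 \right)},14 \right)}} = \frac{1}{\left(4 - 0\right) 14} = \frac{1}{\left(4 + 0\right) 14} = \frac{1}{4 \cdot 14} = \frac{1}{56}$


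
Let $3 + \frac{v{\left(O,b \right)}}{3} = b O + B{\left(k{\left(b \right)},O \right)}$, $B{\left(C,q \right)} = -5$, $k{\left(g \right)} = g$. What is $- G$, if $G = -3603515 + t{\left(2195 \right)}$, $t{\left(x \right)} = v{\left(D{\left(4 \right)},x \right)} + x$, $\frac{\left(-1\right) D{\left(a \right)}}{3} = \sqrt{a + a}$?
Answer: $3601344 + 39510 \sqrt{2} \approx 3.6572 \cdot 10^{6}$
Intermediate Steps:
$D{\left(a \right)} = - 3 \sqrt{2} \sqrt{a}$ ($D{\left(a \right)} = - 3 \sqrt{a + a} = - 3 \sqrt{2 a} = - 3 \sqrt{2} \sqrt{a}$)
$v{\left(O,b \right)} = -24 + 3 O b$ ($v{\left(O,b \right)} = -9 + 3 \left(b O - 5\right) = -9 + 3 \left(O b - 5\right) = -9 + 3 \left(-5 + O b\right) = -9 + \left(-15 + 3 O b\right) = -24 + 3 O b$)
$t{\left(x \right)} = -24 + x - 18 x \sqrt{2}$ ($t{\left(x \right)} = \left(-24 + 3 \left(- 3 \sqrt{2} \sqrt{4}\right) x\right) + x = \left(-24 + 3 \left(\left(-3\right) \sqrt{2} \cdot 2\right) x\right) + x = \left(-24 + 3 \left(- 6 \sqrt{2}\right) x\right) + x = \left(-24 - 18 x \sqrt{2}\right) + x = -24 + x - 18 x \sqrt{2}$)
$G = -3601344 - 39510 \sqrt{2}$ ($G = -3603515 - \left(-2171 + 39510 \sqrt{2}\right) = -3603515 + \left(2171 - 39510 \sqrt{2}\right) = -3601344 - 39510 \sqrt{2} \approx -3.6572 \cdot 10^{6}$)
$- G = - (-3601344 - 39510 \sqrt{2}) = 3601344 + 39510 \sqrt{2}$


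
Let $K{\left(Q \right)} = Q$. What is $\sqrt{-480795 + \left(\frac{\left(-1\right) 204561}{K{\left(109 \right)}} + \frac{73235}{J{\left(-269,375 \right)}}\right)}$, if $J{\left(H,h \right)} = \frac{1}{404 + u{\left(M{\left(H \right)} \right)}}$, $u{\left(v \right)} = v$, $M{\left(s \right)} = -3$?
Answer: $\frac{\sqrt{343177496491}}{109} \approx 5374.4$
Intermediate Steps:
$J{\left(H,h \right)} = \frac{1}{401}$ ($J{\left(H,h \right)} = \frac{1}{404 - 3} = \frac{1}{401}$)
$\sqrt{-480795 + \left(\frac{\left(-1\right) 204561}{K{\left(109 \right)}} + \frac{73235}{J{\left(-269,375 \right)}}\right)} = \sqrt{-480795 + \left(\frac{\left(-1\right) 204561}{109} + 73235 \frac{1}{\frac{1}{401}}\right)} = \sqrt{-480795 + \left(\left(-204561\right) \frac{1}{109} + 73235 \cdot 401\right)} = \sqrt{-480795 + \left(- \frac{204561}{109} + 29367235\right)} = \sqrt{-480795 + \frac{3200824054}{109}} = \sqrt{\frac{3148417399}{109}} = \frac{\sqrt{343177496491}}{109}$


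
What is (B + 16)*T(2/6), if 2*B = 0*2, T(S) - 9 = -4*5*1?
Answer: -176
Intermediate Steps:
T(S) = -11 (T(S) = 9 - 4*5*1 = 9 - 20*1 = 9 - 20 = -11)
B = 0 (B = (0*2)/2 = (1/2)*0 = 0)
(B + 16)*T(2/6) = (0 + 16)*(-11) = 16*(-11) = -176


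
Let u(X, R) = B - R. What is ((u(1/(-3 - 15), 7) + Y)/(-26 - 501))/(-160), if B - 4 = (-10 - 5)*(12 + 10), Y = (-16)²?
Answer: -77/84320 ≈ -0.00091319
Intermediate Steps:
Y = 256
B = -326 (B = 4 + (-10 - 5)*(12 + 10) = 4 - 15*22 = 4 - 330 = -326)
u(X, R) = -326 - R
((u(1/(-3 - 15), 7) + Y)/(-26 - 501))/(-160) = (((-326 - 1*7) + 256)/(-26 - 501))/(-160) = (((-326 - 7) + 256)/(-527))*(-1/160) = ((-333 + 256)*(-1/527))*(-1/160) = -77*(-1/527)*(-1/160) = (77/527)*(-1/160) = -77/84320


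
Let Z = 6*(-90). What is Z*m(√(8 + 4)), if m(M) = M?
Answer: -1080*√3 ≈ -1870.6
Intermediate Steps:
Z = -540
Z*m(√(8 + 4)) = -540*√(8 + 4) = -1080*√3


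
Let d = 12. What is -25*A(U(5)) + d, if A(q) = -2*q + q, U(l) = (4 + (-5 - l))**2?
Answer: 912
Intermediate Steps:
U(l) = (-1 - l)**2
A(q) = -q
-25*A(U(5)) + d = -(-25)*(1 + 5)**2 + 12 = -(-25)*6**2 + 12 = -(-25)*36 + 12 = -25*(-36) + 12 = 900 + 12 = 912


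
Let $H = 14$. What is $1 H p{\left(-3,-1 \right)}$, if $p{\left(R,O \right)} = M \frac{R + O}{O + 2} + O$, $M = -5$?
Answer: $266$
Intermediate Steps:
$p{\left(R,O \right)} = O - \frac{5 \left(O + R\right)}{2 + O}$ ($p{\left(R,O \right)} = - 5 \frac{R + O}{O + 2} + O = - 5 \frac{O + R}{2 + O} + O = - \frac{5 \left(O + R\right)}{2 + O} + O = O - \frac{5 \left(O + R\right)}{2 + O}$)
$1 H p{\left(-3,-1 \right)} = 1 \cdot 14 \frac{\left(-1\right)^{2} - -15 - -3}{2 - 1} = 14 \frac{1 + 15 + 3}{1} = 14 \cdot 1 \cdot 19 = 14 \cdot 19 = 266$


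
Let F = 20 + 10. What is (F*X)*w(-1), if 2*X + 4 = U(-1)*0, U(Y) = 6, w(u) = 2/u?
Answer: 120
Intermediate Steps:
X = -2 (X = -2 + (6*0)/2 = -2 + (½)*0 = -2 + 0 = -2)
F = 30
(F*X)*w(-1) = (30*(-2))*(2/(-1)) = -120*(-1) = -60*(-2) = 120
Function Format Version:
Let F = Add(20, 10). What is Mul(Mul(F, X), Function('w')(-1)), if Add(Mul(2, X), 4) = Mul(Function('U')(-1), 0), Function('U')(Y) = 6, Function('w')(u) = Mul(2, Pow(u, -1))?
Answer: 120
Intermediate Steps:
X = -2 (X = Add(-2, Mul(Rational(1, 2), Mul(6, 0))) = Add(-2, Mul(Rational(1, 2), 0)) = Add(-2, 0) = -2)
F = 30
Mul(Mul(F, X), Function('w')(-1)) = Mul(Mul(30, -2), Mul(2, Pow(-1, -1))) = Mul(-60, Mul(2, -1)) = Mul(-60, -2) = 120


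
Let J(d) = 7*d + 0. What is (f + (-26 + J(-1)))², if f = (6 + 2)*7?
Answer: 529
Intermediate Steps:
J(d) = 7*d
f = 56 (f = 8*7 = 56)
(f + (-26 + J(-1)))² = (56 + (-26 + 7*(-1)))² = (56 + (-26 - 7))² = (56 - 33)² = 23² = 529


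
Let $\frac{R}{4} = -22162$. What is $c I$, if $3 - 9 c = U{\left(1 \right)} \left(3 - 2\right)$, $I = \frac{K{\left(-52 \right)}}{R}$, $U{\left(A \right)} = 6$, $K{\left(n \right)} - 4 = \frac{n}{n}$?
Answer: $\frac{5}{265944} \approx 1.8801 \cdot 10^{-5}$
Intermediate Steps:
$R = -88648$ ($R = 4 \left(-22162\right) = -88648$)
$K{\left(n \right)} = 5$ ($K{\left(n \right)} = 4 + \frac{n}{n} = 4 + 1 = 5$)
$I = - \frac{5}{88648}$ ($I = \frac{5}{-88648} = 5 \left(- \frac{1}{88648}\right) = - \frac{5}{88648} \approx -5.6403 \cdot 10^{-5}$)
$c = - \frac{1}{3}$ ($c = \frac{1}{3} - \frac{6 \left(3 - 2\right)}{9} = \frac{1}{3} - \frac{6 \cdot 1}{9} = \frac{1}{3} - \frac{2}{3} = - \frac{1}{3} \approx -0.33333$)
$c I = \left(- \frac{1}{3}\right) \left(- \frac{5}{88648}\right) = \frac{5}{265944}$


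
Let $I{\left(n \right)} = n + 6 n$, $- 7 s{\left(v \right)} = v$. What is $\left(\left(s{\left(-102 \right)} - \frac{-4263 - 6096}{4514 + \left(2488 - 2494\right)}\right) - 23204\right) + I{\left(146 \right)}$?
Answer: $- \frac{99920409}{4508} \approx -22165.0$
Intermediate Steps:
$s{\left(v \right)} = - \frac{v}{7}$
$I{\left(n \right)} = 7 n$
$\left(\left(s{\left(-102 \right)} - \frac{-4263 - 6096}{4514 + \left(2488 - 2494\right)}\right) - 23204\right) + I{\left(146 \right)} = \left(\left(\left(- \frac{1}{7}\right) \left(-102\right) - \frac{-4263 - 6096}{4514 + \left(2488 - 2494\right)}\right) - 23204\right) + 7 \cdot 146 = \left(\left(\frac{102}{7} - - \frac{10359}{4514 + \left(2488 - 2494\right)}\right) - 23204\right) + 1022 = \left(\left(\frac{102}{7} - - \frac{10359}{4514 - 6}\right) - 23204\right) + 1022 = \left(\left(\frac{102}{7} - - \frac{10359}{4508}\right) - 23204\right) + 1022 = \left(\left(\frac{102}{7} + \frac{10359}{4508}\right) - 23204\right) + 1022 = \left(\frac{76047}{4508} - 23204\right) + 1022 = - \frac{104527585}{4508} + 1022 = - \frac{99920409}{4508}$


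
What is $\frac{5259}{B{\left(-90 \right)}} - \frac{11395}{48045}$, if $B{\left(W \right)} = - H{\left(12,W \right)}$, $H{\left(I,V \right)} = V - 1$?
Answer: $\frac{50326342}{874419} \approx 57.554$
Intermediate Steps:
$H{\left(I,V \right)} = -1 + V$ ($H{\left(I,V \right)} = V - 1 = -1 + V$)
$B{\left(W \right)} = 1 - W$ ($B{\left(W \right)} = - (-1 + W) = 1 - W$)
$\frac{5259}{B{\left(-90 \right)}} - \frac{11395}{48045} = \frac{5259}{1 - -90} - \frac{11395}{48045} = \frac{5259}{1 + 90} - \frac{2279}{9609} = \frac{5259}{91} - \frac{2279}{9609} = \frac{50326342}{874419}$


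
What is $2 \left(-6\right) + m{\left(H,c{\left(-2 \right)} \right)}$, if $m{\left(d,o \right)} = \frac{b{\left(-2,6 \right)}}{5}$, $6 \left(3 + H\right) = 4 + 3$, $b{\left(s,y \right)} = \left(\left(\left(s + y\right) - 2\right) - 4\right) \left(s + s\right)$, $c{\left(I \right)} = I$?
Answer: $- \frac{52}{5} \approx -10.4$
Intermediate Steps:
$b{\left(s,y \right)} = 2 s \left(-6 + s + y\right)$ ($b{\left(s,y \right)} = \left(\left(-2 + s + y\right) - 4\right) 2 s = \left(-6 + s + y\right) 2 s = 2 s \left(-6 + s + y\right)$)
$H = - \frac{11}{6}$ ($H = -3 + \frac{4 + 3}{6} = -3 + \frac{1}{6} \cdot 7 = -3 + \frac{7}{6} = - \frac{11}{6} \approx -1.8333$)
$m{\left(d,o \right)} = \frac{8}{5}$ ($m{\left(d,o \right)} = \frac{2 \left(-2\right) \left(-6 - 2 + 6\right)}{5} = 2 \left(-2\right) \left(-2\right) \frac{1}{5} = 8 \cdot \frac{1}{5} = \frac{8}{5}$)
$2 \left(-6\right) + m{\left(H,c{\left(-2 \right)} \right)} = 2 \left(-6\right) + \frac{8}{5} = -12 + \frac{8}{5} = - \frac{52}{5}$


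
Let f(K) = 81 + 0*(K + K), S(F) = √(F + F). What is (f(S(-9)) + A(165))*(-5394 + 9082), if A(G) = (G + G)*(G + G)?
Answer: 401921928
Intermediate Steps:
S(F) = √2*√F (S(F) = √(2*F) = √2*√F)
A(G) = 4*G² (A(G) = (2*G)*(2*G) = 4*G²)
f(K) = 81 (f(K) = 81 + 0*(2*K) = 81 + 0 = 81)
(f(S(-9)) + A(165))*(-5394 + 9082) = (81 + 4*165²)*(-5394 + 9082) = (81 + 4*27225)*3688 = (81 + 108900)*3688 = 108981*3688 = 401921928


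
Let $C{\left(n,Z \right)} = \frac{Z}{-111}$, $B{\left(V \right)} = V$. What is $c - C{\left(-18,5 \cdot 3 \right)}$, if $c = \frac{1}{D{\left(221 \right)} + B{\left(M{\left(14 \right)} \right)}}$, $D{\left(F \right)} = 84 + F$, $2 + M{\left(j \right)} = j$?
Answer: $\frac{1622}{11729} \approx 0.13829$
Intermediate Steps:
$M{\left(j \right)} = -2 + j$
$C{\left(n,Z \right)} = - \frac{Z}{111}$ ($C{\left(n,Z \right)} = Z \left(- \frac{1}{111}\right) = - \frac{Z}{111}$)
$c = \frac{1}{317}$ ($c = \frac{1}{\left(84 + 221\right) + \left(-2 + 14\right)} = \frac{1}{305 + 12} = \frac{1}{317} \approx 0.0031546$)
$c - C{\left(-18,5 \cdot 3 \right)} = \frac{1}{317} - - \frac{5 \cdot 3}{111} = \frac{1}{317} - \left(- \frac{1}{111}\right) 15 = \frac{1}{317} - - \frac{5}{37} = \frac{1}{317} + \frac{5}{37} = \frac{1622}{11729}$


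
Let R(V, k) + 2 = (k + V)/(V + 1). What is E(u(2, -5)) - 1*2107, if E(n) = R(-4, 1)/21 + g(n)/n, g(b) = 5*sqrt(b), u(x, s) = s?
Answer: -44248/21 - I*sqrt(5) ≈ -2107.0 - 2.2361*I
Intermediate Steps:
R(V, k) = -2 + (V + k)/(1 + V) (R(V, k) = -2 + (k + V)/(V + 1) = -2 + (V + k)/(1 + V))
E(n) = -1/21 + 5/sqrt(n) (E(n) = ((-2 + 1 - 1*(-4))/(1 - 4))/21 + (5*sqrt(n))/n = ((-2 + 1 + 4)/(-3))*(1/21) + 5/sqrt(n) = -1/3*3*(1/21) + 5/sqrt(n) = -1*1/21 + 5/sqrt(n) = -1/21 + 5/sqrt(n))
E(u(2, -5)) - 1*2107 = (-1/21 + 5/sqrt(-5)) - 1*2107 = (-1/21 + 5*(-I*sqrt(5)/5)) - 2107 = (-1/21 - I*sqrt(5)) - 2107 = -44248/21 - I*sqrt(5)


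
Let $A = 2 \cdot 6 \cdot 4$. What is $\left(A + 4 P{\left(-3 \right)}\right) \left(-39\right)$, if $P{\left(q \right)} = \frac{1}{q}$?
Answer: $-1820$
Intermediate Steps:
$A = 48$ ($A = 12 \cdot 4 = 48$)
$\left(A + 4 P{\left(-3 \right)}\right) \left(-39\right) = \left(48 + \frac{4}{-3}\right) \left(-39\right) = \left(48 + 4 \left(- \frac{1}{3}\right)\right) \left(-39\right) = \left(48 - \frac{4}{3}\right) \left(-39\right) = \frac{140}{3} \left(-39\right) = -1820$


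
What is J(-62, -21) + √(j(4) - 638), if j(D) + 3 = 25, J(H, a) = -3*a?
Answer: 63 + 2*I*√154 ≈ 63.0 + 24.819*I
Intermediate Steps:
j(D) = 22 (j(D) = -3 + 25 = 22)
J(-62, -21) + √(j(4) - 638) = -3*(-21) + √(22 - 638) = 63 + √(-616) = 63 + 2*I*√154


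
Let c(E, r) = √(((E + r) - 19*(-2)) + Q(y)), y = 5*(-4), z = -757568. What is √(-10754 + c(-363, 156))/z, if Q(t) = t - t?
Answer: -√(-10754 + 13*I)/757568 ≈ -8.2738e-8 - 0.00013689*I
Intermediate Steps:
y = -20
Q(t) = 0
c(E, r) = √(38 + E + r) (c(E, r) = √(((E + r) - 19*(-2)) + 0) = √(((E + r) + 38) + 0) = √((38 + E + r) + 0) = √(38 + E + r))
√(-10754 + c(-363, 156))/z = √(-10754 + √(38 - 363 + 156))/(-757568) = √(-10754 + √(-169))*(-1/757568) = √(-10754 + 13*I)*(-1/757568) = -√(-10754 + 13*I)/757568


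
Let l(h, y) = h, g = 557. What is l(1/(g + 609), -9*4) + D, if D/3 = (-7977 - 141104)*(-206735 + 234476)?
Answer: -14466524761457/1166 ≈ -1.2407e+10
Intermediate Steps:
D = -12406968063 (D = 3*((-7977 - 141104)*(-206735 + 234476)) = 3*(-149081*27741) = 3*(-4135656021) = -12406968063)
l(1/(g + 609), -9*4) + D = 1/(557 + 609) - 12406968063 = 1/1166 - 12406968063 = -14466524761457/1166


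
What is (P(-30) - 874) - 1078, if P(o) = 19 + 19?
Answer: -1914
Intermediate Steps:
P(o) = 38
(P(-30) - 874) - 1078 = (38 - 874) - 1078 = -836 - 1078 = -1914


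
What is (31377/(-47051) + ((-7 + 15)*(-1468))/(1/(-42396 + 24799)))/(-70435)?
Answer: -9723520482191/3314037185 ≈ -2934.0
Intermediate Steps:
(31377/(-47051) + ((-7 + 15)*(-1468))/(1/(-42396 + 24799)))/(-70435) = (31377*(-1/47051) + (8*(-1468))/(1/(-17597)))*(-1/70435) = (-31377/47051 - 11744/(-1/17597))*(-1/70435) = (-31377/47051 - 11744*(-17597))*(-1/70435) = (-31377/47051 + 206659168)*(-1/70435) = (9723520482191/47051)*(-1/70435) = -9723520482191/3314037185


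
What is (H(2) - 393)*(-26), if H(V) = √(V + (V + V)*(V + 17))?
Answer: 10218 - 26*√78 ≈ 9988.4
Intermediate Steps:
H(V) = √(V + 2*V*(17 + V)) (H(V) = √(V + (2*V)*(17 + V)) = √(V + 2*V*(17 + V)))
(H(2) - 393)*(-26) = (√(2*(35 + 2*2)) - 393)*(-26) = (√(2*(35 + 4)) - 393)*(-26) = (√(2*39) - 393)*(-26) = (√78 - 393)*(-26) = (-393 + √78)*(-26) = 10218 - 26*√78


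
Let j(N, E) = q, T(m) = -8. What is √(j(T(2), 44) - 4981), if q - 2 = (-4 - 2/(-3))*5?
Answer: I*√44961/3 ≈ 70.68*I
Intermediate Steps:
q = -44/3 (q = 2 + (-4 - 2/(-3))*5 = 2 + (-4 - 2*(-⅓))*5 = 2 + (-4 + ⅔)*5 = 2 - 10/3*5 = 2 - 50/3 = -44/3 ≈ -14.667)
j(N, E) = -44/3
√(j(T(2), 44) - 4981) = √(-44/3 - 4981) = √(-14987/3) = I*√44961/3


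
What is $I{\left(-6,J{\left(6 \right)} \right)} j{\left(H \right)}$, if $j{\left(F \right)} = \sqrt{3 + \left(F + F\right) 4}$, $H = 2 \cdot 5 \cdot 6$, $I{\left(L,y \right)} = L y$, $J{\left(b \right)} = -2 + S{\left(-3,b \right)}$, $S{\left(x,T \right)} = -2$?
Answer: $24 \sqrt{483} \approx 527.45$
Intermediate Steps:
$J{\left(b \right)} = -4$ ($J{\left(b \right)} = -2 - 2 = -4$)
$H = 60$ ($H = 10 \cdot 6 = 60$)
$j{\left(F \right)} = \sqrt{3 + 8 F}$ ($j{\left(F \right)} = \sqrt{3 + 2 F 4} = \sqrt{3 + 8 F}$)
$I{\left(-6,J{\left(6 \right)} \right)} j{\left(H \right)} = \left(-6\right) \left(-4\right) \sqrt{3 + 8 \cdot 60} = 24 \sqrt{3 + 480} = 24 \sqrt{483}$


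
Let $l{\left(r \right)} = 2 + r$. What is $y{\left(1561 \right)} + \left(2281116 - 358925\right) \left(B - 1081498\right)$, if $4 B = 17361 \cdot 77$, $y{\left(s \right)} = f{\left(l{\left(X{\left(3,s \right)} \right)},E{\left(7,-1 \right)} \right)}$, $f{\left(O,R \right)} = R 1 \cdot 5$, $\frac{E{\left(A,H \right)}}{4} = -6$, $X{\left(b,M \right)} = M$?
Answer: $- \frac{5745803726725}{4} \approx -1.4365 \cdot 10^{12}$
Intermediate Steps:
$E{\left(A,H \right)} = -24$ ($E{\left(A,H \right)} = 4 \left(-6\right) = -24$)
$f{\left(O,R \right)} = 5 R$ ($f{\left(O,R \right)} = R 5 = 5 R$)
$y{\left(s \right)} = -120$ ($y{\left(s \right)} = 5 \left(-24\right) = -120$)
$B = \frac{1336797}{4}$ ($B = \frac{17361 \cdot 77}{4} = \frac{1}{4} \cdot 1336797 = \frac{1336797}{4} \approx 3.342 \cdot 10^{5}$)
$y{\left(1561 \right)} + \left(2281116 - 358925\right) \left(B - 1081498\right) = -120 + \left(2281116 - 358925\right) \left(\frac{1336797}{4} - 1081498\right) = -120 + 1922191 \left(- \frac{2989195}{4}\right) = -120 - \frac{5745803726245}{4} = - \frac{5745803726725}{4}$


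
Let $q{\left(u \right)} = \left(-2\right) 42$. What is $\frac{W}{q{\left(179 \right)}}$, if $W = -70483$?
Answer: $\frac{10069}{12} \approx 839.08$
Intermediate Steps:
$q{\left(u \right)} = -84$
$\frac{W}{q{\left(179 \right)}} = - \frac{70483}{-84} = \left(-70483\right) \left(- \frac{1}{84}\right) = \frac{10069}{12}$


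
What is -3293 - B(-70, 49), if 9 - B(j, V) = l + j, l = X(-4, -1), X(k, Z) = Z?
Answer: -3373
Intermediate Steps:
l = -1
B(j, V) = 10 - j (B(j, V) = 9 - (-1 + j) = 9 + (1 - j) = 10 - j)
-3293 - B(-70, 49) = -3293 - (10 - 1*(-70)) = -3293 - (10 + 70) = -3293 - 1*80 = -3293 - 80 = -3373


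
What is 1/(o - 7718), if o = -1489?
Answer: -1/9207 ≈ -0.00010861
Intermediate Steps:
1/(o - 7718) = 1/(-1489 - 7718) = 1/(-9207) = -1/9207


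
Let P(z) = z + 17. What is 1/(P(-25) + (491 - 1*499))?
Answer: -1/16 ≈ -0.062500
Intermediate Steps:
P(z) = 17 + z
1/(P(-25) + (491 - 1*499)) = 1/((17 - 25) + (491 - 1*499)) = 1/(-8 + (491 - 499)) = 1/(-8 - 8) = 1/(-16) = -1/16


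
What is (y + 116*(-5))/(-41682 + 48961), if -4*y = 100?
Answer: -605/7279 ≈ -0.083116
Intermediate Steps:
y = -25 (y = -1/4*100 = -25)
(y + 116*(-5))/(-41682 + 48961) = (-25 + 116*(-5))/(-41682 + 48961) = (-25 - 580)/7279 = -605*1/7279 = -605/7279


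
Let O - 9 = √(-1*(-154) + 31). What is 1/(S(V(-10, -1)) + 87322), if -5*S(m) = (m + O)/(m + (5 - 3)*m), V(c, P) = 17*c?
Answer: 283905447225/24791173537570768 - 1275*√185/24791173537570768 ≈ 1.1452e-5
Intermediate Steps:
O = 9 + √185 (O = 9 + √(-1*(-154) + 31) = 9 + √(154 + 31) = 9 + √185 ≈ 22.601)
S(m) = -(9 + m + √185)/(15*m) (S(m) = -(m + (9 + √185))/(5*(m + (5 - 3)*m)) = -(9 + m + √185)/(5*(m + 2*m)) = -(9 + m + √185)/(5*(3*m)) = -(9 + m + √185)*1/(3*m)/5 = -(9 + m + √185)/(15*m))
1/(S(V(-10, -1)) + 87322) = 1/((-9 - 17*(-10) - √185)/(15*((17*(-10)))) + 87322) = 1/((1/15)*(-9 - 1*(-170) - √185)/(-170) + 87322) = 1/((1/15)*(-1/170)*(-9 + 170 - √185) + 87322) = 1/((1/15)*(-1/170)*(161 - √185) + 87322) = 1/((-161/2550 + √185/2550) + 87322) = 1/(222670939/2550 + √185/2550)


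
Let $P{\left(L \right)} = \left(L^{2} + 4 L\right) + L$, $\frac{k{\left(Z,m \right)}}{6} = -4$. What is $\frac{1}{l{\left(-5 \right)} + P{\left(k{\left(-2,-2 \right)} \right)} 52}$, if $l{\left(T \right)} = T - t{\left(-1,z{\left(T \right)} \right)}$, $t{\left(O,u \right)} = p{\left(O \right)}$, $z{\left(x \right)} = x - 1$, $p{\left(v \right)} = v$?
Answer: $\frac{1}{23708} \approx 4.218 \cdot 10^{-5}$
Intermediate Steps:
$k{\left(Z,m \right)} = -24$ ($k{\left(Z,m \right)} = 6 \left(-4\right) = -24$)
$z{\left(x \right)} = -1 + x$
$t{\left(O,u \right)} = O$
$P{\left(L \right)} = L^{2} + 5 L$
$l{\left(T \right)} = 1 + T$ ($l{\left(T \right)} = T - -1 = T + 1 = 1 + T$)
$\frac{1}{l{\left(-5 \right)} + P{\left(k{\left(-2,-2 \right)} \right)} 52} = \frac{1}{\left(1 - 5\right) + - 24 \left(5 - 24\right) 52} = \frac{1}{-4 + \left(-24\right) \left(-19\right) 52} = \frac{1}{-4 + 456 \cdot 52} = \frac{1}{-4 + 23712} = \frac{1}{23708}$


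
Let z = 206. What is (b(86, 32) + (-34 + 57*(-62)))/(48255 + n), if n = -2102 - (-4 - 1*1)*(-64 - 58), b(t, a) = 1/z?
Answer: -735007/9381858 ≈ -0.078343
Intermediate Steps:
b(t, a) = 1/206
n = -2712 (n = -2102 - (-4 - 1)*(-122) = -2102 - (-5)*(-122) = -2102 - 1*610 = -2102 - 610 = -2712)
(b(86, 32) + (-34 + 57*(-62)))/(48255 + n) = (1/206 + (-34 + 57*(-62)))/(48255 - 2712) = (1/206 + (-34 - 3534))/45543 = (1/206 - 3568)*(1/45543) = -735007/206*1/45543 = -735007/9381858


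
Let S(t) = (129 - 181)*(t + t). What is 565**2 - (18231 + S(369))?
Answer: 339370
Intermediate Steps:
S(t) = -104*t
565**2 - (18231 + S(369)) = 565**2 - (18231 - 104*369) = 319225 - (18231 - 38376) = 319225 - 1*(-20145) = 319225 + 20145 = 339370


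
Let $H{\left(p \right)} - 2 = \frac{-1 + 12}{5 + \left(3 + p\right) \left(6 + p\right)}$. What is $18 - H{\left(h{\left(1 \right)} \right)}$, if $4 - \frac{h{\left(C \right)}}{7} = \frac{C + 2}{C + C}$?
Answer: $\frac{2828}{177} \approx 15.977$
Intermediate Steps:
$h{\left(C \right)} = 28 - \frac{7 \left(2 + C\right)}{2 C}$ ($h{\left(C \right)} = 28 - 7 \frac{C + 2}{C + C} = 28 - 7 \frac{2 + C}{2 C} = 28 - \frac{7 \left(2 + C\right)}{2 C}$)
$H{\left(p \right)} = 2 + \frac{11}{5 + \left(3 + p\right) \left(6 + p\right)}$ ($H{\left(p \right)} = 2 + \frac{-1 + 12}{5 + \left(3 + p\right) \left(6 + p\right)} = 2 + \frac{11}{5 + \left(3 + p\right) \left(6 + p\right)}$)
$18 - H{\left(h{\left(1 \right)} \right)} = 18 - \frac{57 + 2 \left(\frac{49}{2} - \frac{7}{1}\right)^{2} + 18 \left(\frac{49}{2} - \frac{7}{1}\right)}{23 + \left(\frac{49}{2} - \frac{7}{1}\right)^{2} + 9 \left(\frac{49}{2} - \frac{7}{1}\right)} = 18 - \frac{57 + 2 \left(\frac{49}{2} - 7\right)^{2} + 18 \left(\frac{49}{2} - 7\right)}{23 + \left(\frac{49}{2} - 7\right)^{2} + 9 \left(\frac{49}{2} - 7\right)} = 18 - \frac{57 + 2 \left(\frac{35}{2}\right)^{2} + 18 \cdot \frac{35}{2}}{23 + \left(\frac{35}{2}\right)^{2} + 9 \cdot \frac{35}{2}} = 18 - \frac{57 + 2 \cdot \frac{1225}{4} + 315}{23 + \frac{1225}{4} + \frac{315}{2}} = 18 - \frac{57 + \frac{1225}{2} + 315}{\frac{1947}{4}} = 18 - \frac{4}{1947} \cdot \frac{1969}{2} = 18 - \frac{358}{177} = \frac{2828}{177}$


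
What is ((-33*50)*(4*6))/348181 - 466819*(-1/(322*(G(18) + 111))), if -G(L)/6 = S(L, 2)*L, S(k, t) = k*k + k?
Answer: -632100446239/4128608434650 ≈ -0.15310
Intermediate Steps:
S(k, t) = k + k² (S(k, t) = k² + k = k + k²)
G(L) = -6*L²*(1 + L) (G(L) = -6*L*(1 + L)*L = -6*L²*(1 + L))
((-33*50)*(4*6))/348181 - 466819*(-1/(322*(G(18) + 111))) = ((-33*50)*(4*6))/348181 - 466819*(-1/(322*(6*18²*(-1 - 1*18) + 111))) = -1650*24*(1/348181) - 466819*(-1/(322*(6*324*(-1 - 18) + 111))) = -39600*1/348181 - 466819*(-1/(322*(6*324*(-19) + 111))) = -39600/348181 - 466819*(-1/(322*(-36936 + 111))) = -39600/348181 - 466819/((-36825*(-322))) = -39600/348181 - 466819/11857650 = -632100446239/4128608434650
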